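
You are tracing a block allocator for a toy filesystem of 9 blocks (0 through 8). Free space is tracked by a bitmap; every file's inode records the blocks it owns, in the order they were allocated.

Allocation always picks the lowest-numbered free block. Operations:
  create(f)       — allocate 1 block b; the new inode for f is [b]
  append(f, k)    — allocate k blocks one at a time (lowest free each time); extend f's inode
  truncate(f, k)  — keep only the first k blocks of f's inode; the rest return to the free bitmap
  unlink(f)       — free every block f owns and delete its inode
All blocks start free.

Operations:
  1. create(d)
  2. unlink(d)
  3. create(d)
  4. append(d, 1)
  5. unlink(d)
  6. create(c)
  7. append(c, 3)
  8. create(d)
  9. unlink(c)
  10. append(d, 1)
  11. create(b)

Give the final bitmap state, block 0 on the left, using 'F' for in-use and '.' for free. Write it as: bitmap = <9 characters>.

[1] create(d) — d=0 (map F........)
[2] unlink(d) —  (map .........)
[3] create(d) — d=0 (map F........)
[4] append(d, 1) — d=0,1 (map FF.......)
[5] unlink(d) —  (map .........)
[6] create(c) — c=0 (map F........)
[7] append(c, 3) — c=0,1,2,3 (map FFFF.....)
[8] create(d) — c=0,1,2,3 d=4 (map FFFFF....)
[9] unlink(c) — d=4 (map ....F....)
[10] append(d, 1) — d=4,0 (map F...F....)
[11] create(b) — b=1 d=4,0 (map FF..F....)

bitmap = FF..F....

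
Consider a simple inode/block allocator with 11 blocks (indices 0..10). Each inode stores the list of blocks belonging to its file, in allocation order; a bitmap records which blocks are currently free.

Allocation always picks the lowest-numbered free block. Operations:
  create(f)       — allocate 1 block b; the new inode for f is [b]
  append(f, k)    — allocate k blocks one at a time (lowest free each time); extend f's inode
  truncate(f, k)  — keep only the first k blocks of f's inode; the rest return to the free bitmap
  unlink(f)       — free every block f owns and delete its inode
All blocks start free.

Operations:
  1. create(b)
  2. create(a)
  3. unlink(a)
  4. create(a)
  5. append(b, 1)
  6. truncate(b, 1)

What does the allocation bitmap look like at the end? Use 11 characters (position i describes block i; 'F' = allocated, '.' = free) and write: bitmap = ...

after create(b) → b:[0]  free=[F..........]
after create(a) → a:[1], b:[0]  free=[FF.........]
after unlink(a) → b:[0]  free=[F..........]
after create(a) → a:[1], b:[0]  free=[FF.........]
after append(b, 1) → a:[1], b:[0, 2]  free=[FFF........]
after truncate(b, 1) → a:[1], b:[0]  free=[FF.........]

bitmap = FF.........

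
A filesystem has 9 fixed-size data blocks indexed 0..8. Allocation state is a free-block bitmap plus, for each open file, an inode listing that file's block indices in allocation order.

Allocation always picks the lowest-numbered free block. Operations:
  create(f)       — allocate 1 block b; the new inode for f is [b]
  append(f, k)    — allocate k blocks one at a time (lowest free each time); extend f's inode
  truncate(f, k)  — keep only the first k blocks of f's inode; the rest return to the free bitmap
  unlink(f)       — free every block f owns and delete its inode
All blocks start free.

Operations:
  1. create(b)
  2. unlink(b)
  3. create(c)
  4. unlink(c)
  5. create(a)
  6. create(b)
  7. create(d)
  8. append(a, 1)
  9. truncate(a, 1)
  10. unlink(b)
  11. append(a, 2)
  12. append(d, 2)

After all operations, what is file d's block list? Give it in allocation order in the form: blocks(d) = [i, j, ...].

blocks(d) = [2, 4, 5]

after create(b) → b:[0]  free=[F........]
after unlink(b) →   free=[.........]
after create(c) → c:[0]  free=[F........]
after unlink(c) →   free=[.........]
after create(a) → a:[0]  free=[F........]
after create(b) → a:[0], b:[1]  free=[FF.......]
after create(d) → a:[0], b:[1], d:[2]  free=[FFF......]
after append(a, 1) → a:[0, 3], b:[1], d:[2]  free=[FFFF.....]
after truncate(a, 1) → a:[0], b:[1], d:[2]  free=[FFF......]
after unlink(b) → a:[0], d:[2]  free=[F.F......]
after append(a, 2) → a:[0, 1, 3], d:[2]  free=[FFFF.....]
after append(d, 2) → a:[0, 1, 3], d:[2, 4, 5]  free=[FFFFFF...]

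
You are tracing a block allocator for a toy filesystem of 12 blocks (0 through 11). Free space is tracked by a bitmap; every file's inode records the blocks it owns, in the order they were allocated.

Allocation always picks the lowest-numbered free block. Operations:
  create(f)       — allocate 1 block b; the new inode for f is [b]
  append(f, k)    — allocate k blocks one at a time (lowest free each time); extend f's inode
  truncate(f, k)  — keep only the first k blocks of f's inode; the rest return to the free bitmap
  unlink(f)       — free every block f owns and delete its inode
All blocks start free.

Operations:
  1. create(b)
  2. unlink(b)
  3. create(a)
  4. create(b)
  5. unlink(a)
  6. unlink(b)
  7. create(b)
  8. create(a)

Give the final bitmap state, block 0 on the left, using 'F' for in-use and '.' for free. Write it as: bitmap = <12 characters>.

create(b): bitmap=F........... | b=[0]
unlink(b): bitmap=............ | 
create(a): bitmap=F........... | a=[0]
create(b): bitmap=FF.......... | a=[0] b=[1]
unlink(a): bitmap=.F.......... | b=[1]
unlink(b): bitmap=............ | 
create(b): bitmap=F........... | b=[0]
create(a): bitmap=FF.......... | a=[1] b=[0]

bitmap = FF..........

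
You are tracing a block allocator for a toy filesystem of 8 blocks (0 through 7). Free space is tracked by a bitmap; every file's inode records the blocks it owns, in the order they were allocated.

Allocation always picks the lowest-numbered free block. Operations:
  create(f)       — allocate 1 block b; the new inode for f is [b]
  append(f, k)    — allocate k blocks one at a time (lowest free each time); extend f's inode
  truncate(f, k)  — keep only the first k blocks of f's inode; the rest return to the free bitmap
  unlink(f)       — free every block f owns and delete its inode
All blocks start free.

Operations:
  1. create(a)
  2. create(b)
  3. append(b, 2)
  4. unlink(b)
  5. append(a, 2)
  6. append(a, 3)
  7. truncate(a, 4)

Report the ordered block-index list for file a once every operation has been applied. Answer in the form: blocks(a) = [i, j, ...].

blocks(a) = [0, 1, 2, 3]

after create(a) → a:[0]  free=[F.......]
after create(b) → a:[0], b:[1]  free=[FF......]
after append(b, 2) → a:[0], b:[1, 2, 3]  free=[FFFF....]
after unlink(b) → a:[0]  free=[F.......]
after append(a, 2) → a:[0, 1, 2]  free=[FFF.....]
after append(a, 3) → a:[0, 1, 2, 3, 4, 5]  free=[FFFFFF..]
after truncate(a, 4) → a:[0, 1, 2, 3]  free=[FFFF....]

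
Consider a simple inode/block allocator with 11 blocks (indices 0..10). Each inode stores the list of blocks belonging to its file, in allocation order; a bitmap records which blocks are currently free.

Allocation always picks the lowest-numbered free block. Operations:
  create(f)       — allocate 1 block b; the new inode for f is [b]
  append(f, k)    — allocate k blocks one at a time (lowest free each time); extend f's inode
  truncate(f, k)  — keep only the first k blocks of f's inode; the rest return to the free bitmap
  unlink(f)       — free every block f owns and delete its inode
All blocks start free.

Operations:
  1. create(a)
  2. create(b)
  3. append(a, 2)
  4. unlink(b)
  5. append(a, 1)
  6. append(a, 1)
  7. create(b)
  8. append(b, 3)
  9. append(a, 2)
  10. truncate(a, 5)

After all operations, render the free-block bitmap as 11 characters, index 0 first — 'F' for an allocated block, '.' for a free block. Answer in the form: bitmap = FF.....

  1. create(a)  ⇒  F..........  {a→[0]}
  2. create(b)  ⇒  FF.........  {a→[0]; b→[1]}
  3. append(a, 2)  ⇒  FFFF.......  {a→[0, 2, 3]; b→[1]}
  4. unlink(b)  ⇒  F.FF.......  {a→[0, 2, 3]}
  5. append(a, 1)  ⇒  FFFF.......  {a→[0, 2, 3, 1]}
  6. append(a, 1)  ⇒  FFFFF......  {a→[0, 2, 3, 1, 4]}
  7. create(b)  ⇒  FFFFFF.....  {a→[0, 2, 3, 1, 4]; b→[5]}
  8. append(b, 3)  ⇒  FFFFFFFFF..  {a→[0, 2, 3, 1, 4]; b→[5, 6, 7, 8]}
  9. append(a, 2)  ⇒  FFFFFFFFFFF  {a→[0, 2, 3, 1, 4, 9, 10]; b→[5, 6, 7, 8]}
  10. truncate(a, 5)  ⇒  FFFFFFFFF..  {a→[0, 2, 3, 1, 4]; b→[5, 6, 7, 8]}

bitmap = FFFFFFFFF..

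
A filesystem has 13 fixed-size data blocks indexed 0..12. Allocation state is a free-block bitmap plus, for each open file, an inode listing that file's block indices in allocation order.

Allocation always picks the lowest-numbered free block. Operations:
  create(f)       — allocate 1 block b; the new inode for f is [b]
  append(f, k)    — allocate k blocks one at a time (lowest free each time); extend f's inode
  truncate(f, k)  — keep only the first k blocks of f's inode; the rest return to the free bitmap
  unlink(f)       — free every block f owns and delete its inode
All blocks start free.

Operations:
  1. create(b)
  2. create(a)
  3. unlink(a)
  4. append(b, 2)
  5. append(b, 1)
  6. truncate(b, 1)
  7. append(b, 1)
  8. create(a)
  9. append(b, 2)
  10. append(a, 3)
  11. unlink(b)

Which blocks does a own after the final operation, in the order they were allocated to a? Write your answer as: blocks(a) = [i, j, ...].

blocks(a) = [2, 5, 6, 7]

create(b): bitmap=F............ | b=[0]
create(a): bitmap=FF........... | a=[1] b=[0]
unlink(a): bitmap=F............ | b=[0]
append(b, 2): bitmap=FFF.......... | b=[0, 1, 2]
append(b, 1): bitmap=FFFF......... | b=[0, 1, 2, 3]
truncate(b, 1): bitmap=F............ | b=[0]
append(b, 1): bitmap=FF........... | b=[0, 1]
create(a): bitmap=FFF.......... | a=[2] b=[0, 1]
append(b, 2): bitmap=FFFFF........ | a=[2] b=[0, 1, 3, 4]
append(a, 3): bitmap=FFFFFFFF..... | a=[2, 5, 6, 7] b=[0, 1, 3, 4]
unlink(b): bitmap=..F..FFF..... | a=[2, 5, 6, 7]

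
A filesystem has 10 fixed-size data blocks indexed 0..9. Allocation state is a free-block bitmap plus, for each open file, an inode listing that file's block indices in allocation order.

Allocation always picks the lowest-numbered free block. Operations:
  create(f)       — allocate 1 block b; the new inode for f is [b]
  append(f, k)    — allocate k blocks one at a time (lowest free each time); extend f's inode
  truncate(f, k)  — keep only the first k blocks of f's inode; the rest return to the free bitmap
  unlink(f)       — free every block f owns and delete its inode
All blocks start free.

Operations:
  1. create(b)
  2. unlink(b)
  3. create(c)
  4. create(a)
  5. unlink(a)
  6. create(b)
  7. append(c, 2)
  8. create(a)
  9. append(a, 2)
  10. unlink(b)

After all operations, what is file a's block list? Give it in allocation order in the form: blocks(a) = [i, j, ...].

blocks(a) = [4, 5, 6]

create(b): bitmap=F......... | b=[0]
unlink(b): bitmap=.......... | 
create(c): bitmap=F......... | c=[0]
create(a): bitmap=FF........ | a=[1] c=[0]
unlink(a): bitmap=F......... | c=[0]
create(b): bitmap=FF........ | b=[1] c=[0]
append(c, 2): bitmap=FFFF...... | b=[1] c=[0, 2, 3]
create(a): bitmap=FFFFF..... | a=[4] b=[1] c=[0, 2, 3]
append(a, 2): bitmap=FFFFFFF... | a=[4, 5, 6] b=[1] c=[0, 2, 3]
unlink(b): bitmap=F.FFFFF... | a=[4, 5, 6] c=[0, 2, 3]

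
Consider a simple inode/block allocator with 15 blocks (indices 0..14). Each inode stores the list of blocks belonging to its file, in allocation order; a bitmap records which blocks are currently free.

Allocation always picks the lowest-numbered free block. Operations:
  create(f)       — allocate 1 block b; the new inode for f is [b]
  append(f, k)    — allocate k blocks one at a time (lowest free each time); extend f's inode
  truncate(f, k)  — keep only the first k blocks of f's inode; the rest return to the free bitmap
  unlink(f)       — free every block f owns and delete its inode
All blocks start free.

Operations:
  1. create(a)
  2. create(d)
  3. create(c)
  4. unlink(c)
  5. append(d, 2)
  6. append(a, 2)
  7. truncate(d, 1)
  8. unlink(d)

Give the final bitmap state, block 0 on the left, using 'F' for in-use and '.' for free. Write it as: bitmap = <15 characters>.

  1. create(a)  ⇒  F..............  {a→[0]}
  2. create(d)  ⇒  FF.............  {a→[0]; d→[1]}
  3. create(c)  ⇒  FFF............  {a→[0]; c→[2]; d→[1]}
  4. unlink(c)  ⇒  FF.............  {a→[0]; d→[1]}
  5. append(d, 2)  ⇒  FFFF...........  {a→[0]; d→[1, 2, 3]}
  6. append(a, 2)  ⇒  FFFFFF.........  {a→[0, 4, 5]; d→[1, 2, 3]}
  7. truncate(d, 1)  ⇒  FF..FF.........  {a→[0, 4, 5]; d→[1]}
  8. unlink(d)  ⇒  F...FF.........  {a→[0, 4, 5]}

bitmap = F...FF.........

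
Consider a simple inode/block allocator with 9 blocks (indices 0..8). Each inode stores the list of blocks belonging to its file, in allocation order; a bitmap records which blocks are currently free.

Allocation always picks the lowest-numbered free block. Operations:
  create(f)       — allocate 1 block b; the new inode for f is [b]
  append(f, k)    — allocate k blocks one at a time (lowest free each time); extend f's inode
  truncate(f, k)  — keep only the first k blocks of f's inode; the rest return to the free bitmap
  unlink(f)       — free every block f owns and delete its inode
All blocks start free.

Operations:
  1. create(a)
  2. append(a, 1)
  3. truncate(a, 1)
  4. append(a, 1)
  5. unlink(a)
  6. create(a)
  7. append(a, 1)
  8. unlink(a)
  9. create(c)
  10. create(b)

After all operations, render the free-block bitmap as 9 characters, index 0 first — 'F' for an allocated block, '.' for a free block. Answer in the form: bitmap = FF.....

bitmap = FF.......

after create(a) → a:[0]  free=[F........]
after append(a, 1) → a:[0, 1]  free=[FF.......]
after truncate(a, 1) → a:[0]  free=[F........]
after append(a, 1) → a:[0, 1]  free=[FF.......]
after unlink(a) →   free=[.........]
after create(a) → a:[0]  free=[F........]
after append(a, 1) → a:[0, 1]  free=[FF.......]
after unlink(a) →   free=[.........]
after create(c) → c:[0]  free=[F........]
after create(b) → b:[1], c:[0]  free=[FF.......]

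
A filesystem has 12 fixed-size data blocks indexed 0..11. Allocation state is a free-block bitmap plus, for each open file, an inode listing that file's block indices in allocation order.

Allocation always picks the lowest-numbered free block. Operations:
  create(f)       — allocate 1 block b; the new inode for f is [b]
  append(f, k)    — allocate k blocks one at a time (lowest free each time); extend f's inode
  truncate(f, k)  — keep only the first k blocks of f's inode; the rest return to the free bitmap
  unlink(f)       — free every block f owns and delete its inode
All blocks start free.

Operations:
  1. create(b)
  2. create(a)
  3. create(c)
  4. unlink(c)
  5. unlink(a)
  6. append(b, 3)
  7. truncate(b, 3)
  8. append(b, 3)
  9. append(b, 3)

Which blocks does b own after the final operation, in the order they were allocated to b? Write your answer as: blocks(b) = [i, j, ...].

  1. create(b)  ⇒  F...........  {b→[0]}
  2. create(a)  ⇒  FF..........  {a→[1]; b→[0]}
  3. create(c)  ⇒  FFF.........  {a→[1]; b→[0]; c→[2]}
  4. unlink(c)  ⇒  FF..........  {a→[1]; b→[0]}
  5. unlink(a)  ⇒  F...........  {b→[0]}
  6. append(b, 3)  ⇒  FFFF........  {b→[0, 1, 2, 3]}
  7. truncate(b, 3)  ⇒  FFF.........  {b→[0, 1, 2]}
  8. append(b, 3)  ⇒  FFFFFF......  {b→[0, 1, 2, 3, 4, 5]}
  9. append(b, 3)  ⇒  FFFFFFFFF...  {b→[0, 1, 2, 3, 4, 5, 6, 7, 8]}

blocks(b) = [0, 1, 2, 3, 4, 5, 6, 7, 8]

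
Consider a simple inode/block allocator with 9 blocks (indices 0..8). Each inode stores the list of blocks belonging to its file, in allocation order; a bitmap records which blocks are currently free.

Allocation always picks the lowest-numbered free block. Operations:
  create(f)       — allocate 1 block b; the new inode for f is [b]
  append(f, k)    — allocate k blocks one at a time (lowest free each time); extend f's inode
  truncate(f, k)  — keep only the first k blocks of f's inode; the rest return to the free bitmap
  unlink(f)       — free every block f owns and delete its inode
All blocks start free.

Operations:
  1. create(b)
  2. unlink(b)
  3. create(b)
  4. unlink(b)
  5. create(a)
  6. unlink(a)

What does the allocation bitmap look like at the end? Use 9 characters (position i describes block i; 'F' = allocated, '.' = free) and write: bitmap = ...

bitmap = .........

create(b): bitmap=F........ | b=[0]
unlink(b): bitmap=......... | 
create(b): bitmap=F........ | b=[0]
unlink(b): bitmap=......... | 
create(a): bitmap=F........ | a=[0]
unlink(a): bitmap=......... | 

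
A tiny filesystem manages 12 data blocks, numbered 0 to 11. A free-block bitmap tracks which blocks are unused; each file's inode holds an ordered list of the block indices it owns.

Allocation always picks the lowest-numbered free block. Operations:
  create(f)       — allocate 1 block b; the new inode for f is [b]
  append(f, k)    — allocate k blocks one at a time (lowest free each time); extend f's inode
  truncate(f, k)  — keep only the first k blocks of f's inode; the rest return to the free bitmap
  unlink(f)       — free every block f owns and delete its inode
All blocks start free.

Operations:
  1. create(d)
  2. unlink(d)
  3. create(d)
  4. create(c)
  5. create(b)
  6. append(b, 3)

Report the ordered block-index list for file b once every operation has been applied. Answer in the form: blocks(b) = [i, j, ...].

[1] create(d) — d=0 (map F...........)
[2] unlink(d) —  (map ............)
[3] create(d) — d=0 (map F...........)
[4] create(c) — c=1 d=0 (map FF..........)
[5] create(b) — b=2 c=1 d=0 (map FFF.........)
[6] append(b, 3) — b=2,3,4,5 c=1 d=0 (map FFFFFF......)

blocks(b) = [2, 3, 4, 5]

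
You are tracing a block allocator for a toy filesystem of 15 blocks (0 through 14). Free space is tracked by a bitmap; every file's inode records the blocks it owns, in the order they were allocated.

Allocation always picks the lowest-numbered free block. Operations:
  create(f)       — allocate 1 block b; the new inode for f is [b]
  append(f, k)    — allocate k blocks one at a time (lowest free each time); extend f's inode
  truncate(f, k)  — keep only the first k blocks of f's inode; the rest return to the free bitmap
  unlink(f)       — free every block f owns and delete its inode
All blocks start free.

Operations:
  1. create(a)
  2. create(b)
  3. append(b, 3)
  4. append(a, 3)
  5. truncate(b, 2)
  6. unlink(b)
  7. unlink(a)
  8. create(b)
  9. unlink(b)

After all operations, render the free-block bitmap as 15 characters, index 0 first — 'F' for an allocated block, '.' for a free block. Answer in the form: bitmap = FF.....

bitmap = ...............

  1. create(a)  ⇒  F..............  {a→[0]}
  2. create(b)  ⇒  FF.............  {a→[0]; b→[1]}
  3. append(b, 3)  ⇒  FFFFF..........  {a→[0]; b→[1, 2, 3, 4]}
  4. append(a, 3)  ⇒  FFFFFFFF.......  {a→[0, 5, 6, 7]; b→[1, 2, 3, 4]}
  5. truncate(b, 2)  ⇒  FFF..FFF.......  {a→[0, 5, 6, 7]; b→[1, 2]}
  6. unlink(b)  ⇒  F....FFF.......  {a→[0, 5, 6, 7]}
  7. unlink(a)  ⇒  ...............  {}
  8. create(b)  ⇒  F..............  {b→[0]}
  9. unlink(b)  ⇒  ...............  {}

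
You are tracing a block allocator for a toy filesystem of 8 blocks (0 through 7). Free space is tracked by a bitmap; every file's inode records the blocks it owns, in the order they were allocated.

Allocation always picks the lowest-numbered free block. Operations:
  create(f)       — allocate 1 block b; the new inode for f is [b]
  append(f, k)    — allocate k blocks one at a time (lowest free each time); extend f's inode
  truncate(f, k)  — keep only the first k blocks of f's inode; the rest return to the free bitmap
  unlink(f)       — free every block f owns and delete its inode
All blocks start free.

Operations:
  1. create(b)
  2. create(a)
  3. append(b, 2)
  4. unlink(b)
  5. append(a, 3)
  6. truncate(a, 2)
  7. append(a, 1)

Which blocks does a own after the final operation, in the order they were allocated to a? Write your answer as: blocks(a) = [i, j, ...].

blocks(a) = [1, 0, 2]

create(b): bitmap=F....... | b=[0]
create(a): bitmap=FF...... | a=[1] b=[0]
append(b, 2): bitmap=FFFF.... | a=[1] b=[0, 2, 3]
unlink(b): bitmap=.F...... | a=[1]
append(a, 3): bitmap=FFFF.... | a=[1, 0, 2, 3]
truncate(a, 2): bitmap=FF...... | a=[1, 0]
append(a, 1): bitmap=FFF..... | a=[1, 0, 2]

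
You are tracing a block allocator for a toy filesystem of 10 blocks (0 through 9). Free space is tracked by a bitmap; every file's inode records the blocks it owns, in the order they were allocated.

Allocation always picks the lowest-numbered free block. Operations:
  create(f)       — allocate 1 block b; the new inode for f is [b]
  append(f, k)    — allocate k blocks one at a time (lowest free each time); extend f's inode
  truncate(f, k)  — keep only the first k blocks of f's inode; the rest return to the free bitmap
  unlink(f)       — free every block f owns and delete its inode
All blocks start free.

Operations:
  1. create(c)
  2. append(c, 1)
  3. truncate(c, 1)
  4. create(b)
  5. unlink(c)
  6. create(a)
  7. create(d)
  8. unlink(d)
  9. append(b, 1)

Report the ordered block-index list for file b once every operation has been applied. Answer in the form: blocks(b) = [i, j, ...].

[1] create(c) — c=0 (map F.........)
[2] append(c, 1) — c=0,1 (map FF........)
[3] truncate(c, 1) — c=0 (map F.........)
[4] create(b) — b=1 c=0 (map FF........)
[5] unlink(c) — b=1 (map .F........)
[6] create(a) — a=0 b=1 (map FF........)
[7] create(d) — a=0 b=1 d=2 (map FFF.......)
[8] unlink(d) — a=0 b=1 (map FF........)
[9] append(b, 1) — a=0 b=1,2 (map FFF.......)

blocks(b) = [1, 2]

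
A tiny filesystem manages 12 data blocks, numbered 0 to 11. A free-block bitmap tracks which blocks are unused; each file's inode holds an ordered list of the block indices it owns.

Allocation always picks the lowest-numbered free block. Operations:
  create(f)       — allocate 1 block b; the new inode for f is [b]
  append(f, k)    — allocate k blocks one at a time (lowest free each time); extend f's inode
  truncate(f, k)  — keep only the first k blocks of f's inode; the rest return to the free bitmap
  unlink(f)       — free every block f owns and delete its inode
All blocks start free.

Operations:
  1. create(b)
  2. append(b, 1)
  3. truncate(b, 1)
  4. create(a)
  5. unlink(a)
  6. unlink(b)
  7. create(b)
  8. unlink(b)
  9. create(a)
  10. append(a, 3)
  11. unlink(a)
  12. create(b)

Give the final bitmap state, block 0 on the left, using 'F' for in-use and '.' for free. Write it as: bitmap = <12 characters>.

  1. create(b)  ⇒  F...........  {b→[0]}
  2. append(b, 1)  ⇒  FF..........  {b→[0, 1]}
  3. truncate(b, 1)  ⇒  F...........  {b→[0]}
  4. create(a)  ⇒  FF..........  {a→[1]; b→[0]}
  5. unlink(a)  ⇒  F...........  {b→[0]}
  6. unlink(b)  ⇒  ............  {}
  7. create(b)  ⇒  F...........  {b→[0]}
  8. unlink(b)  ⇒  ............  {}
  9. create(a)  ⇒  F...........  {a→[0]}
  10. append(a, 3)  ⇒  FFFF........  {a→[0, 1, 2, 3]}
  11. unlink(a)  ⇒  ............  {}
  12. create(b)  ⇒  F...........  {b→[0]}

bitmap = F...........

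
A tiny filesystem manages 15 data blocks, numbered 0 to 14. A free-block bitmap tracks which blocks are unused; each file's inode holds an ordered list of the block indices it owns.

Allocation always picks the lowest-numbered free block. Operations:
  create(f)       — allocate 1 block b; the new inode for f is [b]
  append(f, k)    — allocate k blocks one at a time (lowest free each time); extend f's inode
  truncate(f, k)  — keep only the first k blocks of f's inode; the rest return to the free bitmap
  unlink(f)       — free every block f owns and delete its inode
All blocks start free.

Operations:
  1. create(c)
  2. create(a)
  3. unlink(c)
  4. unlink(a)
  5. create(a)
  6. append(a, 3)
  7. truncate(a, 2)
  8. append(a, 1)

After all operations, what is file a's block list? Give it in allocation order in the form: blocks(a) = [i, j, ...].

after create(c) → c:[0]  free=[F..............]
after create(a) → a:[1], c:[0]  free=[FF.............]
after unlink(c) → a:[1]  free=[.F.............]
after unlink(a) →   free=[...............]
after create(a) → a:[0]  free=[F..............]
after append(a, 3) → a:[0, 1, 2, 3]  free=[FFFF...........]
after truncate(a, 2) → a:[0, 1]  free=[FF.............]
after append(a, 1) → a:[0, 1, 2]  free=[FFF............]

blocks(a) = [0, 1, 2]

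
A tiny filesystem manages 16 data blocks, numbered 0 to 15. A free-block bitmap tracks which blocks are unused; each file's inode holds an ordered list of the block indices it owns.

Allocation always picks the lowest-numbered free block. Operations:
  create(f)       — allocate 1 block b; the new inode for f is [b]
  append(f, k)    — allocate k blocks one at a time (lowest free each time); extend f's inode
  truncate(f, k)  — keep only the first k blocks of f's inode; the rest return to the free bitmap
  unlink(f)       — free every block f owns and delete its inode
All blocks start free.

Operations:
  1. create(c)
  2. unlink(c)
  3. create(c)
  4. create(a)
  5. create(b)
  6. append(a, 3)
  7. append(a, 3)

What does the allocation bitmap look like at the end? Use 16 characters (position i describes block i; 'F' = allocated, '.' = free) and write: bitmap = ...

  1. create(c)  ⇒  F...............  {c→[0]}
  2. unlink(c)  ⇒  ................  {}
  3. create(c)  ⇒  F...............  {c→[0]}
  4. create(a)  ⇒  FF..............  {a→[1]; c→[0]}
  5. create(b)  ⇒  FFF.............  {a→[1]; b→[2]; c→[0]}
  6. append(a, 3)  ⇒  FFFFFF..........  {a→[1, 3, 4, 5]; b→[2]; c→[0]}
  7. append(a, 3)  ⇒  FFFFFFFFF.......  {a→[1, 3, 4, 5, 6, 7, 8]; b→[2]; c→[0]}

bitmap = FFFFFFFFF.......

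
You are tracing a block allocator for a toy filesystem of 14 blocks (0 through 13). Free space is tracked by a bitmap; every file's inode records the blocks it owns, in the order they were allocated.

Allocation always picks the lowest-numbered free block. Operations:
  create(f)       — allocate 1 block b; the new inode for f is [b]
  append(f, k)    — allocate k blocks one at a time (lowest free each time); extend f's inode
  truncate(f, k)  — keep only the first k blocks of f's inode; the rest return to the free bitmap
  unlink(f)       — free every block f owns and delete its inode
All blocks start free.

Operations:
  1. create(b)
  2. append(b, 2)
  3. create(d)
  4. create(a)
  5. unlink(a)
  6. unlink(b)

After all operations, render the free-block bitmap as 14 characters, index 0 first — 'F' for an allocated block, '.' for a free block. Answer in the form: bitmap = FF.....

[1] create(b) — b=0 (map F.............)
[2] append(b, 2) — b=0,1,2 (map FFF...........)
[3] create(d) — b=0,1,2 d=3 (map FFFF..........)
[4] create(a) — a=4 b=0,1,2 d=3 (map FFFFF.........)
[5] unlink(a) — b=0,1,2 d=3 (map FFFF..........)
[6] unlink(b) — d=3 (map ...F..........)

bitmap = ...F..........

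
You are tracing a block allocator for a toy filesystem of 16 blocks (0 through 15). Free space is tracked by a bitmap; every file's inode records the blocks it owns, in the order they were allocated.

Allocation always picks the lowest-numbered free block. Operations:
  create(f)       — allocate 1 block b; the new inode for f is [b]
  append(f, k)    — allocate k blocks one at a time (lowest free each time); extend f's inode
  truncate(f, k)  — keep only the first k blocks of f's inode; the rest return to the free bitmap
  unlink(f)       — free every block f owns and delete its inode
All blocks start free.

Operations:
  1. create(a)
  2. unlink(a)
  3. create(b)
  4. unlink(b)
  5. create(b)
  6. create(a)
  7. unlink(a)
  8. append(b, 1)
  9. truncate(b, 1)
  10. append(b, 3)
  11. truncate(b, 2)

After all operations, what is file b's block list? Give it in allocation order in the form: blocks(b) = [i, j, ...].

blocks(b) = [0, 1]

create(a): bitmap=F............... | a=[0]
unlink(a): bitmap=................ | 
create(b): bitmap=F............... | b=[0]
unlink(b): bitmap=................ | 
create(b): bitmap=F............... | b=[0]
create(a): bitmap=FF.............. | a=[1] b=[0]
unlink(a): bitmap=F............... | b=[0]
append(b, 1): bitmap=FF.............. | b=[0, 1]
truncate(b, 1): bitmap=F............... | b=[0]
append(b, 3): bitmap=FFFF............ | b=[0, 1, 2, 3]
truncate(b, 2): bitmap=FF.............. | b=[0, 1]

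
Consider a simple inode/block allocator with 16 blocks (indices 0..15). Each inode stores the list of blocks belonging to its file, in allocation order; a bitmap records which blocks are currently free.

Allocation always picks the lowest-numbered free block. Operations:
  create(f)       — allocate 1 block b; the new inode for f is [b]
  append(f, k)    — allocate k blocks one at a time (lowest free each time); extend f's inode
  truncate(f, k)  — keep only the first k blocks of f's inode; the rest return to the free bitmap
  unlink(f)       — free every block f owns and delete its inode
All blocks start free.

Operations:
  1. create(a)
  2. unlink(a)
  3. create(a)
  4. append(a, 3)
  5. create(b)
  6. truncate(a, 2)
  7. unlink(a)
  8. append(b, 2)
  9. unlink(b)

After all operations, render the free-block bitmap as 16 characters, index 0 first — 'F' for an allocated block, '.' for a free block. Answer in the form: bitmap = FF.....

after create(a) → a:[0]  free=[F...............]
after unlink(a) →   free=[................]
after create(a) → a:[0]  free=[F...............]
after append(a, 3) → a:[0, 1, 2, 3]  free=[FFFF............]
after create(b) → a:[0, 1, 2, 3], b:[4]  free=[FFFFF...........]
after truncate(a, 2) → a:[0, 1], b:[4]  free=[FF..F...........]
after unlink(a) → b:[4]  free=[....F...........]
after append(b, 2) → b:[4, 0, 1]  free=[FF..F...........]
after unlink(b) →   free=[................]

bitmap = ................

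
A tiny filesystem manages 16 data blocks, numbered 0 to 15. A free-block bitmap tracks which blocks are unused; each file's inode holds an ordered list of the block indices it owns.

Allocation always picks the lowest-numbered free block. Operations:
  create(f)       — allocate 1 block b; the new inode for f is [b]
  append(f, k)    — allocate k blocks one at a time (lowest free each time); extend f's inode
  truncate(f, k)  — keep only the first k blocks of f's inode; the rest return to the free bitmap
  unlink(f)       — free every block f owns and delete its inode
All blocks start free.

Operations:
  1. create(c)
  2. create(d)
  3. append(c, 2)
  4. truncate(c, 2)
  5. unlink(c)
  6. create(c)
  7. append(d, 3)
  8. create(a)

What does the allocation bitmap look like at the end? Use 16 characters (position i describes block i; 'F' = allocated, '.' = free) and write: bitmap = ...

after create(c) → c:[0]  free=[F...............]
after create(d) → c:[0], d:[1]  free=[FF..............]
after append(c, 2) → c:[0, 2, 3], d:[1]  free=[FFFF............]
after truncate(c, 2) → c:[0, 2], d:[1]  free=[FFF.............]
after unlink(c) → d:[1]  free=[.F..............]
after create(c) → c:[0], d:[1]  free=[FF..............]
after append(d, 3) → c:[0], d:[1, 2, 3, 4]  free=[FFFFF...........]
after create(a) → a:[5], c:[0], d:[1, 2, 3, 4]  free=[FFFFFF..........]

bitmap = FFFFFF..........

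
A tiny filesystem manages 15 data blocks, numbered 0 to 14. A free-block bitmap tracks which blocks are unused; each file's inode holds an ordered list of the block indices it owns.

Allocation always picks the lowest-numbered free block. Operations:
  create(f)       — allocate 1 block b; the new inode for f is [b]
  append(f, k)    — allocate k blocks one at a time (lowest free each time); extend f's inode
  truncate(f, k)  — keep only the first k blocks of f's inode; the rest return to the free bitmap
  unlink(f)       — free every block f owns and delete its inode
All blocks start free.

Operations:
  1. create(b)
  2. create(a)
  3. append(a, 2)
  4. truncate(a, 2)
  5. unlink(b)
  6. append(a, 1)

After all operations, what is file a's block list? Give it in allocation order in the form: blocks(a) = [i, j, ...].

create(b): bitmap=F.............. | b=[0]
create(a): bitmap=FF............. | a=[1] b=[0]
append(a, 2): bitmap=FFFF........... | a=[1, 2, 3] b=[0]
truncate(a, 2): bitmap=FFF............ | a=[1, 2] b=[0]
unlink(b): bitmap=.FF............ | a=[1, 2]
append(a, 1): bitmap=FFF............ | a=[1, 2, 0]

blocks(a) = [1, 2, 0]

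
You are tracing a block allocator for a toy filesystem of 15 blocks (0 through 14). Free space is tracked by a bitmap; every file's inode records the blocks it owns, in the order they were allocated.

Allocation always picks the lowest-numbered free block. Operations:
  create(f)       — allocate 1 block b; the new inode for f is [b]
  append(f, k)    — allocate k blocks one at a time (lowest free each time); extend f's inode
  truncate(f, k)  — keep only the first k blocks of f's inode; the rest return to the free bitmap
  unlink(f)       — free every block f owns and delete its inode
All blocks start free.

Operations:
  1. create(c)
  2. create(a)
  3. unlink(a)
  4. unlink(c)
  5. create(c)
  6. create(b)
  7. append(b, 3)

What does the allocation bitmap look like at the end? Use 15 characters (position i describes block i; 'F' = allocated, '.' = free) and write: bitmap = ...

bitmap = FFFFF..........

  1. create(c)  ⇒  F..............  {c→[0]}
  2. create(a)  ⇒  FF.............  {a→[1]; c→[0]}
  3. unlink(a)  ⇒  F..............  {c→[0]}
  4. unlink(c)  ⇒  ...............  {}
  5. create(c)  ⇒  F..............  {c→[0]}
  6. create(b)  ⇒  FF.............  {b→[1]; c→[0]}
  7. append(b, 3)  ⇒  FFFFF..........  {b→[1, 2, 3, 4]; c→[0]}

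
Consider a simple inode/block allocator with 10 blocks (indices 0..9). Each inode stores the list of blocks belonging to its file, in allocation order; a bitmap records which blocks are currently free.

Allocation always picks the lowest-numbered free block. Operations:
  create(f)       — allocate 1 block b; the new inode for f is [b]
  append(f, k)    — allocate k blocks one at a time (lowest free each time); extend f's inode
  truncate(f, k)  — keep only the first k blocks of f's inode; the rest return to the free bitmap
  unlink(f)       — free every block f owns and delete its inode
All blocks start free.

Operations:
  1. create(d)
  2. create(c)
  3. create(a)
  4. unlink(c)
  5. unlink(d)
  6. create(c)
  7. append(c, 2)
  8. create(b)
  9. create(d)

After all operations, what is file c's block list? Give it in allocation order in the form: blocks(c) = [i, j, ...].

create(d): bitmap=F......... | d=[0]
create(c): bitmap=FF........ | c=[1] d=[0]
create(a): bitmap=FFF....... | a=[2] c=[1] d=[0]
unlink(c): bitmap=F.F....... | a=[2] d=[0]
unlink(d): bitmap=..F....... | a=[2]
create(c): bitmap=F.F....... | a=[2] c=[0]
append(c, 2): bitmap=FFFF...... | a=[2] c=[0, 1, 3]
create(b): bitmap=FFFFF..... | a=[2] b=[4] c=[0, 1, 3]
create(d): bitmap=FFFFFF.... | a=[2] b=[4] c=[0, 1, 3] d=[5]

blocks(c) = [0, 1, 3]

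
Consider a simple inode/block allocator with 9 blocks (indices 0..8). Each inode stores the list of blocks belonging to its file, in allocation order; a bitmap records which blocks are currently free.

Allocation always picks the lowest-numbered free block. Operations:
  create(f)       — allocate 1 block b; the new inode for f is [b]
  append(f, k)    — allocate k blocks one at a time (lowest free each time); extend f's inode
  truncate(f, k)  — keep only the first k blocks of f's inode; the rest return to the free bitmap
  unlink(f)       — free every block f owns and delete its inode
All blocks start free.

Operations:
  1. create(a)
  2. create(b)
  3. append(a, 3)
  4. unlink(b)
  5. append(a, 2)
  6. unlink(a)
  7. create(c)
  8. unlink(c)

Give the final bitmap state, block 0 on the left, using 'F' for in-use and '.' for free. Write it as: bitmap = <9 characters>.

create(a): bitmap=F........ | a=[0]
create(b): bitmap=FF....... | a=[0] b=[1]
append(a, 3): bitmap=FFFFF.... | a=[0, 2, 3, 4] b=[1]
unlink(b): bitmap=F.FFF.... | a=[0, 2, 3, 4]
append(a, 2): bitmap=FFFFFF... | a=[0, 2, 3, 4, 1, 5]
unlink(a): bitmap=......... | 
create(c): bitmap=F........ | c=[0]
unlink(c): bitmap=......... | 

bitmap = .........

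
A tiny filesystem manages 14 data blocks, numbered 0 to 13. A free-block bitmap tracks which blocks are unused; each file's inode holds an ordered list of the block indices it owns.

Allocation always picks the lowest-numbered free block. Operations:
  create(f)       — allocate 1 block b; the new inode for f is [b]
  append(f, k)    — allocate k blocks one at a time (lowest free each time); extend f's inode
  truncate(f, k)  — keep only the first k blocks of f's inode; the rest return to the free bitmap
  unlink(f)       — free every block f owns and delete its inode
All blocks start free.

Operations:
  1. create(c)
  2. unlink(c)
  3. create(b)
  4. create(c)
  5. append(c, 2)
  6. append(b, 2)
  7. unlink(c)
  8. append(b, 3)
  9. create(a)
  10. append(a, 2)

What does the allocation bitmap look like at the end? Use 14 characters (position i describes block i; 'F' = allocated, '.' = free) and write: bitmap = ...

[1] create(c) — c=0 (map F.............)
[2] unlink(c) —  (map ..............)
[3] create(b) — b=0 (map F.............)
[4] create(c) — b=0 c=1 (map FF............)
[5] append(c, 2) — b=0 c=1,2,3 (map FFFF..........)
[6] append(b, 2) — b=0,4,5 c=1,2,3 (map FFFFFF........)
[7] unlink(c) — b=0,4,5 (map F...FF........)
[8] append(b, 3) — b=0,4,5,1,2,3 (map FFFFFF........)
[9] create(a) — a=6 b=0,4,5,1,2,3 (map FFFFFFF.......)
[10] append(a, 2) — a=6,7,8 b=0,4,5,1,2,3 (map FFFFFFFFF.....)

bitmap = FFFFFFFFF.....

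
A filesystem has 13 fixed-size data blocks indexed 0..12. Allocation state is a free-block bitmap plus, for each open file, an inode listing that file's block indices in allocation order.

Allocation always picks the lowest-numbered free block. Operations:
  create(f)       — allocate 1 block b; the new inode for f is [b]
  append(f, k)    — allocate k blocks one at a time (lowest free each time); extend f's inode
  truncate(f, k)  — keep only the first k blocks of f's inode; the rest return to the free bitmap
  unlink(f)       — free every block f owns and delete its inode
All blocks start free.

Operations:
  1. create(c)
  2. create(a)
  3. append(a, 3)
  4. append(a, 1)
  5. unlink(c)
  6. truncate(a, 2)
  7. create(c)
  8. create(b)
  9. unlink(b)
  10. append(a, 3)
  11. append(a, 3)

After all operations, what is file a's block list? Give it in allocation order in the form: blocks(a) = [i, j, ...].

after create(c) → c:[0]  free=[F............]
after create(a) → a:[1], c:[0]  free=[FF...........]
after append(a, 3) → a:[1, 2, 3, 4], c:[0]  free=[FFFFF........]
after append(a, 1) → a:[1, 2, 3, 4, 5], c:[0]  free=[FFFFFF.......]
after unlink(c) → a:[1, 2, 3, 4, 5]  free=[.FFFFF.......]
after truncate(a, 2) → a:[1, 2]  free=[.FF..........]
after create(c) → a:[1, 2], c:[0]  free=[FFF..........]
after create(b) → a:[1, 2], b:[3], c:[0]  free=[FFFF.........]
after unlink(b) → a:[1, 2], c:[0]  free=[FFF..........]
after append(a, 3) → a:[1, 2, 3, 4, 5], c:[0]  free=[FFFFFF.......]
after append(a, 3) → a:[1, 2, 3, 4, 5, 6, 7, 8], c:[0]  free=[FFFFFFFFF....]

blocks(a) = [1, 2, 3, 4, 5, 6, 7, 8]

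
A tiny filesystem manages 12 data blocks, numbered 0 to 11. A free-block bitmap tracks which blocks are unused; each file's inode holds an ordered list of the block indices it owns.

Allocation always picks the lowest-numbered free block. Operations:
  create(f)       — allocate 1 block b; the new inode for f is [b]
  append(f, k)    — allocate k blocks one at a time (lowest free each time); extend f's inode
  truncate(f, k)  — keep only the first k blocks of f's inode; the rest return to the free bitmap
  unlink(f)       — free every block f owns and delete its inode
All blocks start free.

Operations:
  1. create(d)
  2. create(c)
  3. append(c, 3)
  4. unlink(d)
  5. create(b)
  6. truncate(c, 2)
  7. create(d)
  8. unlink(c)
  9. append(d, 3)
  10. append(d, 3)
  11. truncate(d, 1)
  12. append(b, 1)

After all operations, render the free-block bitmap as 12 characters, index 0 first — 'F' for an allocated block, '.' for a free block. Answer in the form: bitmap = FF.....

after create(d) → d:[0]  free=[F...........]
after create(c) → c:[1], d:[0]  free=[FF..........]
after append(c, 3) → c:[1, 2, 3, 4], d:[0]  free=[FFFFF.......]
after unlink(d) → c:[1, 2, 3, 4]  free=[.FFFF.......]
after create(b) → b:[0], c:[1, 2, 3, 4]  free=[FFFFF.......]
after truncate(c, 2) → b:[0], c:[1, 2]  free=[FFF.........]
after create(d) → b:[0], c:[1, 2], d:[3]  free=[FFFF........]
after unlink(c) → b:[0], d:[3]  free=[F..F........]
after append(d, 3) → b:[0], d:[3, 1, 2, 4]  free=[FFFFF.......]
after append(d, 3) → b:[0], d:[3, 1, 2, 4, 5, 6, 7]  free=[FFFFFFFF....]
after truncate(d, 1) → b:[0], d:[3]  free=[F..F........]
after append(b, 1) → b:[0, 1], d:[3]  free=[FF.F........]

bitmap = FF.F........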